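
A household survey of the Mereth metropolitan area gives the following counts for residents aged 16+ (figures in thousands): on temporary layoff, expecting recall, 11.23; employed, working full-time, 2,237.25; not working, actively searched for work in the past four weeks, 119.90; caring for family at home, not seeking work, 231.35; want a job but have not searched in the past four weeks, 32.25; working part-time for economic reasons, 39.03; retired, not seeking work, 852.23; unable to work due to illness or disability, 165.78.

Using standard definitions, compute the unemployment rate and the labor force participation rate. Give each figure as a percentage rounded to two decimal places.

Unemployment rate ≈ 5.45%; labor force participation rate ≈ 65.26%.

Employed = 2,237.25 + 39.03 = 2,276.28 thousand (anyone who worked, including part-time for economic reasons, counts as employed).
Unemployed = 11.23 + 119.90 = 131.13 thousand (jobless and actively searching, or on temporary layoff).
Labor force = 2,276.28 + 131.13 = 2,407.41 thousand.
Not in labor force = 231.35 + 32.25 + 852.23 + 165.78 = 1,281.61 thousand (those not working and not actively searching are outside the labor force — including those who want a job but have given up searching).
Civilian working-age population = 2,407.41 + 1,281.61 = 3,689.02 thousand.
Unemployment rate = 131.13 / 2,407.41 = 5.45%.
Labor force participation rate = 2,407.41 / 3,689.02 = 65.26%.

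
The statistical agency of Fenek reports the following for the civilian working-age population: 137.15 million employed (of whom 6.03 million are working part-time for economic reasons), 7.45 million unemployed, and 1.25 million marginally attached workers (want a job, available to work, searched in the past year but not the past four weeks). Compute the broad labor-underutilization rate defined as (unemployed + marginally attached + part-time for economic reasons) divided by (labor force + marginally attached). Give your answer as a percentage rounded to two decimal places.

Labor force = 137.15 + 7.45 = 144.60 million.
Numerator = 7.45 + 1.25 + 6.03 = 14.73 million.
Denominator = 144.60 + 1.25 = 145.85 million.
Broad rate = 14.73 / 145.85 = 10.10%.

Broad underutilization rate ≈ 10.10%.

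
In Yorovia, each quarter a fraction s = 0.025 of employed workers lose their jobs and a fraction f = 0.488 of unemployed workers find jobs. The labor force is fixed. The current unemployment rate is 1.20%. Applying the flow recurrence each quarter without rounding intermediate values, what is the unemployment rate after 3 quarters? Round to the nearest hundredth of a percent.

With a fixed labor force, u_{t+1} = u_t + s·(1−u_t) − f·u_t = u_t·(1−s−f) + s.
Here 1−s−f = 0.487 and s = 0.025.
u_1 = 0.012000 × 0.487 + 0.025 = 0.030844.
u_2 = 0.030844 × 0.487 + 0.025 = 0.040021.
u_3 = 0.040021 × 0.487 + 0.025 = 0.044490.

Unemployment rate after three quarters ≈ 4.45%.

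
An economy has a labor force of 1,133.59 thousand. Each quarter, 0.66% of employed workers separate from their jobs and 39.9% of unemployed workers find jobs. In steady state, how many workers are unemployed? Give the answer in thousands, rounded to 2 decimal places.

About 18.45 thousand are unemployed in steady state.

Steady-state unemployment rate u* = s/(s+f) = 0.66/(0.66+39.9) = 0.016272.
Unemployed = u* × labor force = 0.016272 × 1,133.59 ≈ 18.45 thousand.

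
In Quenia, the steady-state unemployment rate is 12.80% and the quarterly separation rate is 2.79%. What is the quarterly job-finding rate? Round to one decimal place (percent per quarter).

Job-finding rate ≈ 19.0% per quarter.

From u* = s/(s+f): f = s·(1−u)/u.
f = 2.79 × (1 − 0.1280) / 0.1280 = 2.4329 / 0.1280 ≈ 19.0% per quarter.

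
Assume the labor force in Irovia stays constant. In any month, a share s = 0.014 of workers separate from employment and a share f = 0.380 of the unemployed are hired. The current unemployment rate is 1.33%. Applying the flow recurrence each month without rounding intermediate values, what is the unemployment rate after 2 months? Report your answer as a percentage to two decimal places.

With a fixed labor force, u_{t+1} = u_t + s·(1−u_t) − f·u_t = u_t·(1−s−f) + s.
Here 1−s−f = 0.606 and s = 0.014.
u_1 = 0.013300 × 0.606 + 0.014 = 0.022060.
u_2 = 0.022060 × 0.606 + 0.014 = 0.027368.

Unemployment rate after two months ≈ 2.74%.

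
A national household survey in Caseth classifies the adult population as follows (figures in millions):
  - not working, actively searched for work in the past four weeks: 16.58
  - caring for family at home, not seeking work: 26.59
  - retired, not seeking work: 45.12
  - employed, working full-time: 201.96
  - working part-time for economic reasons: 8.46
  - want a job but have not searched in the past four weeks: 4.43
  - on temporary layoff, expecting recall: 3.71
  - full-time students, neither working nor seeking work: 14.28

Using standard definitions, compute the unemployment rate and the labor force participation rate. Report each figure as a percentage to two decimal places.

Unemployment rate ≈ 8.79%; labor force participation rate ≈ 71.84%.

Employed = 201.96 + 8.46 = 210.42 million (anyone who worked, including part-time for economic reasons, counts as employed).
Unemployed = 16.58 + 3.71 = 20.29 million (jobless and actively searching, or on temporary layoff).
Labor force = 210.42 + 20.29 = 230.71 million.
Not in labor force = 26.59 + 45.12 + 4.43 + 14.28 = 90.42 million (those not working and not actively searching are outside the labor force — including those who want a job but have given up searching).
Civilian working-age population = 230.71 + 90.42 = 321.13 million.
Unemployment rate = 20.29 / 230.71 = 8.79%.
Labor force participation rate = 230.71 / 321.13 = 71.84%.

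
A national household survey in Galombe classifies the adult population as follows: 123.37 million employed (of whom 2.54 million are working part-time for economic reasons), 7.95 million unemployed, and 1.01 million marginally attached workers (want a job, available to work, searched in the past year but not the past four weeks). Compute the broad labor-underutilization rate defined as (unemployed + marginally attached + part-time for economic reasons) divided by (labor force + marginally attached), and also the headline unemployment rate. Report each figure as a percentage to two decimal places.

Broad underutilization rate ≈ 8.69%; headline unemployment rate ≈ 6.05%.

Labor force = 123.37 + 7.95 = 131.32 million.
Numerator = 7.95 + 1.01 + 2.54 = 11.50 million.
Denominator = 131.32 + 1.01 = 132.33 million.
Broad rate = 11.50 / 132.33 = 8.69%.
Headline unemployment rate = 7.95 / 131.32 = 6.05%.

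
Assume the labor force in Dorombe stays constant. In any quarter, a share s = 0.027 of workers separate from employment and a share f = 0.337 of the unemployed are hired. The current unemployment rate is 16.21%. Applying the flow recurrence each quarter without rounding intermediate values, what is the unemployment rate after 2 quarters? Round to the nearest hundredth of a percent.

Unemployment rate after two quarters ≈ 10.97%.

With a fixed labor force, u_{t+1} = u_t + s·(1−u_t) − f·u_t = u_t·(1−s−f) + s.
Here 1−s−f = 0.636 and s = 0.027.
u_1 = 0.162100 × 0.636 + 0.027 = 0.130096.
u_2 = 0.130096 × 0.636 + 0.027 = 0.109741.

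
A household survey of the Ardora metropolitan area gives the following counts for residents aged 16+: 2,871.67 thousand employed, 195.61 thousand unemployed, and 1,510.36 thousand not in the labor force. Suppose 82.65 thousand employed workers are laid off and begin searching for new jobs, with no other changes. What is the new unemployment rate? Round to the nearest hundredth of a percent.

New unemployment rate ≈ 9.07%.

Initially, labor force = 2,871.67 + 195.61 = 3,067.28 thousand, so u = 195.61/3,067.28 = 6.38%.
After the change, employed falls and unemployed rises by 82.65; labor force unchanged → E = 2,789.02, U = 278.26, labor force = 3,067.28 thousand.
New unemployment rate = 278.26 / 3,067.28 = 9.07%.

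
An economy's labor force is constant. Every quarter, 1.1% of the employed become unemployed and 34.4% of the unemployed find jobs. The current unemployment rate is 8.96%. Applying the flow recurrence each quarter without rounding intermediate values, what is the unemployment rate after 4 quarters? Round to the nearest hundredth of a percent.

With a fixed labor force, u_{t+1} = u_t + s·(1−u_t) − f·u_t = u_t·(1−s−f) + s.
Here 1−s−f = 0.645 and s = 0.011.
u_1 = 0.089600 × 0.645 + 0.011 = 0.068792.
u_2 = 0.068792 × 0.645 + 0.011 = 0.055371.
u_3 = 0.055371 × 0.645 + 0.011 = 0.046714.
u_4 = 0.046714 × 0.645 + 0.011 = 0.041131.

Unemployment rate after four quarters ≈ 4.11%.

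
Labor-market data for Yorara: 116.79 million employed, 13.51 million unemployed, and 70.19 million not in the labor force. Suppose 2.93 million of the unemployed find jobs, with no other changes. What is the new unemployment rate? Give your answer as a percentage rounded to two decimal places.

Initially, labor force = 116.79 + 13.51 = 130.30 million, so u = 13.51/130.30 = 10.37%.
After the change, unemployed falls and employed rises by 2.93; labor force unchanged → E = 119.72, U = 10.58, labor force = 130.30 million.
New unemployment rate = 10.58 / 130.30 = 8.12%.

New unemployment rate ≈ 8.12%.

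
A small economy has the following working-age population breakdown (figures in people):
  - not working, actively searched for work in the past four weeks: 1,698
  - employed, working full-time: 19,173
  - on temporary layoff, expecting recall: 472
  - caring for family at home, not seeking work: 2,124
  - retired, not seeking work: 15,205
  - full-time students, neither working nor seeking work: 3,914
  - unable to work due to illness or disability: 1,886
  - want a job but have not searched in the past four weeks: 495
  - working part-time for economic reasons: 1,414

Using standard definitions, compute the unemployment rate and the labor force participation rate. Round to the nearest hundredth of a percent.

Employed = 19,173 + 1,414 = 20,587 (anyone who worked, including part-time for economic reasons, counts as employed).
Unemployed = 1,698 + 472 = 2,170 (jobless and actively searching, or on temporary layoff).
Labor force = 20,587 + 2,170 = 22,757.
Not in labor force = 2,124 + 15,205 + 3,914 + 1,886 + 495 = 23,624 (those not working and not actively searching are outside the labor force — including those who want a job but have given up searching).
Civilian working-age population = 22,757 + 23,624 = 46,381.
Unemployment rate = 2,170 / 22,757 = 9.54%.
Labor force participation rate = 22,757 / 46,381 = 49.07%.

Unemployment rate ≈ 9.54%; labor force participation rate ≈ 49.07%.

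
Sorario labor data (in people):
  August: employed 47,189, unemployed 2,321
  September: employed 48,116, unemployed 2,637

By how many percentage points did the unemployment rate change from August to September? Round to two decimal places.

August: labor force = 47,189 + 2,321 = 49,510; u = 2,321/49,510 = 4.69%.
September: labor force = 48,116 + 2,637 = 50,753; u = 2,637/50,753 = 5.20%.
Change = 5.20% − 4.69% = +0.51 pp.

The unemployment rate changed by +0.51 percentage points.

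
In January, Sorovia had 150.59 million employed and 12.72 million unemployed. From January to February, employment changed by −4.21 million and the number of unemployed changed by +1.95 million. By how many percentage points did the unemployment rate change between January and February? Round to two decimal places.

The unemployment rate changed by +1.32 percentage points.

January: labor force = 150.59 + 12.72 = 163.31; u = 12.72/163.31 = 7.79%.
February: labor force = 146.38 + 14.67 = 161.05; u = 14.67/161.05 = 9.11%.
Change = 9.11% − 7.79% = +1.32 pp.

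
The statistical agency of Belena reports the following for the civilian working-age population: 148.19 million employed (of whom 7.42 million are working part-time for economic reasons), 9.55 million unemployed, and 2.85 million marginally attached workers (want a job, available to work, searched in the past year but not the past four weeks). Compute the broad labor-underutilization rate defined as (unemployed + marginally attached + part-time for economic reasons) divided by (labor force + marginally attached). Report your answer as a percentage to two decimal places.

Broad underutilization rate ≈ 12.34%.

Labor force = 148.19 + 9.55 = 157.74 million.
Numerator = 9.55 + 2.85 + 7.42 = 19.82 million.
Denominator = 157.74 + 2.85 = 160.59 million.
Broad rate = 19.82 / 160.59 = 12.34%.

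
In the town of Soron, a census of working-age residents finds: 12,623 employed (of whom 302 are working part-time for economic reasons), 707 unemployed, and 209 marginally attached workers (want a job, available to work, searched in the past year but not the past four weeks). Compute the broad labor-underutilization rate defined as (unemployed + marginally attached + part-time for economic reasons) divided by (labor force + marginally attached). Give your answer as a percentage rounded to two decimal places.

Labor force = 12,623 + 707 = 13,330.
Numerator = 707 + 209 + 302 = 1,218.
Denominator = 13,330 + 209 = 13,539.
Broad rate = 1,218 / 13,539 = 9.00%.

Broad underutilization rate ≈ 9.00%.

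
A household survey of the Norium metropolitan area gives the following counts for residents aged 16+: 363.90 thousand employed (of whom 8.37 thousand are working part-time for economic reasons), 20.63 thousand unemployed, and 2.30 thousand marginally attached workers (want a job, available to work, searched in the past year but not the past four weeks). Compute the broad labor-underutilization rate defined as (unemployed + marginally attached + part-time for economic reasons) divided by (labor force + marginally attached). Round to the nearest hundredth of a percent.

Labor force = 363.90 + 20.63 = 384.53 thousand.
Numerator = 20.63 + 2.30 + 8.37 = 31.30 thousand.
Denominator = 384.53 + 2.30 = 386.83 thousand.
Broad rate = 31.30 / 386.83 = 8.09%.

Broad underutilization rate ≈ 8.09%.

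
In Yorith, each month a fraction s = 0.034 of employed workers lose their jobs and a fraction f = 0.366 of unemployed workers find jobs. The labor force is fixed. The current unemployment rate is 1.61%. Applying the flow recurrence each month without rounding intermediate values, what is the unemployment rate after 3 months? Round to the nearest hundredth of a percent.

With a fixed labor force, u_{t+1} = u_t + s·(1−u_t) − f·u_t = u_t·(1−s−f) + s.
Here 1−s−f = 0.600 and s = 0.034.
u_1 = 0.016100 × 0.600 + 0.034 = 0.043660.
u_2 = 0.043660 × 0.600 + 0.034 = 0.060196.
u_3 = 0.060196 × 0.600 + 0.034 = 0.070118.

Unemployment rate after three months ≈ 7.01%.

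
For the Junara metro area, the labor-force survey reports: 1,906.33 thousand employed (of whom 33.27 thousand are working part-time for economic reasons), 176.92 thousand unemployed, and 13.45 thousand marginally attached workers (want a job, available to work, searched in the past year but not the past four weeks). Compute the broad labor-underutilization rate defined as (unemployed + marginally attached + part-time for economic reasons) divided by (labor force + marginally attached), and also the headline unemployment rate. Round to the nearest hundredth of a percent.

Broad underutilization rate ≈ 10.67%; headline unemployment rate ≈ 8.49%.

Labor force = 1,906.33 + 176.92 = 2,083.25 thousand.
Numerator = 176.92 + 13.45 + 33.27 = 223.64 thousand.
Denominator = 2,083.25 + 13.45 = 2,096.70 thousand.
Broad rate = 223.64 / 2,096.70 = 10.67%.
Headline unemployment rate = 176.92 / 2,083.25 = 8.49%.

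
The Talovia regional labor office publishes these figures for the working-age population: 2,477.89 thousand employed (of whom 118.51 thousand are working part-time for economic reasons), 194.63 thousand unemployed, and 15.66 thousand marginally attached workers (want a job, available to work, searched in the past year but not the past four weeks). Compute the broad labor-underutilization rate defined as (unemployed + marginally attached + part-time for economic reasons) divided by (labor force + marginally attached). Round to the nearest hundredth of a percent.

Broad underutilization rate ≈ 12.23%.

Labor force = 2,477.89 + 194.63 = 2,672.52 thousand.
Numerator = 194.63 + 15.66 + 118.51 = 328.80 thousand.
Denominator = 2,672.52 + 15.66 = 2,688.18 thousand.
Broad rate = 328.80 / 2,688.18 = 12.23%.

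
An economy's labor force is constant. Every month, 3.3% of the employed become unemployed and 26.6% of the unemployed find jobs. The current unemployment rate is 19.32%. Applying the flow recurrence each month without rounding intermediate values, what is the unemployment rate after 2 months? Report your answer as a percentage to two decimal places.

Unemployment rate after two months ≈ 15.11%.

With a fixed labor force, u_{t+1} = u_t + s·(1−u_t) − f·u_t = u_t·(1−s−f) + s.
Here 1−s−f = 0.701 and s = 0.033.
u_1 = 0.193200 × 0.701 + 0.033 = 0.168433.
u_2 = 0.168433 × 0.701 + 0.033 = 0.151072.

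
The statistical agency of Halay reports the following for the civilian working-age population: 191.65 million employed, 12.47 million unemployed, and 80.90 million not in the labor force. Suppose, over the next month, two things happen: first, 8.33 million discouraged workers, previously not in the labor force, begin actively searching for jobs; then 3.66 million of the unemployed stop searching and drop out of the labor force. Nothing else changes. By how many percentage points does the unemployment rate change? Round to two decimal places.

Initially, labor force = 191.65 + 12.47 = 204.12 million, so u = 12.47/204.12 = 6.11%.
After the first change, unemployed and labor force both rise by 8.33 → E = 191.65, U = 20.80, labor force = 212.45 million.
After the second change, unemployed and labor force both fall by 3.66 → E = 191.65, U = 17.14, labor force = 208.79 million.
New unemployment rate = 17.14 / 208.79 = 8.21%.
Change = 8.21% − 6.11% = +2.10 percentage points.

The unemployment rate changes by +2.10 percentage points.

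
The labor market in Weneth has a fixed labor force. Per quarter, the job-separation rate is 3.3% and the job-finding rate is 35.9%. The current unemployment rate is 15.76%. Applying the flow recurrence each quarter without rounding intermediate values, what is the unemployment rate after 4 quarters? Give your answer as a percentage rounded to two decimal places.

Unemployment rate after four quarters ≈ 9.42%.

With a fixed labor force, u_{t+1} = u_t + s·(1−u_t) − f·u_t = u_t·(1−s−f) + s.
Here 1−s−f = 0.608 and s = 0.033.
u_1 = 0.157600 × 0.608 + 0.033 = 0.128821.
u_2 = 0.128821 × 0.608 + 0.033 = 0.111323.
u_3 = 0.111323 × 0.608 + 0.033 = 0.100684.
u_4 = 0.100684 × 0.608 + 0.033 = 0.094216.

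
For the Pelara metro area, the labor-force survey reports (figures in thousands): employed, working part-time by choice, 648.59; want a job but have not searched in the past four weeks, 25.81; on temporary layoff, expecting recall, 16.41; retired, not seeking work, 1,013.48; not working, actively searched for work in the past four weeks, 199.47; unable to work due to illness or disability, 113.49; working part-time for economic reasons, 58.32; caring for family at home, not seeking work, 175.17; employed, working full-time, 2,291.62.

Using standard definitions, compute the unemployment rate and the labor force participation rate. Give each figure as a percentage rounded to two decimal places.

Employed = 648.59 + 58.32 + 2,291.62 = 2,998.53 thousand (anyone who worked, including part-time for economic reasons, counts as employed).
Unemployed = 16.41 + 199.47 = 215.88 thousand (jobless and actively searching, or on temporary layoff).
Labor force = 2,998.53 + 215.88 = 3,214.41 thousand.
Not in labor force = 25.81 + 1,013.48 + 113.49 + 175.17 = 1,327.95 thousand (those not working and not actively searching are outside the labor force — including those who want a job but have given up searching).
Civilian working-age population = 3,214.41 + 1,327.95 = 4,542.36 thousand.
Unemployment rate = 215.88 / 3,214.41 = 6.72%.
Labor force participation rate = 3,214.41 / 4,542.36 = 70.77%.

Unemployment rate ≈ 6.72%; labor force participation rate ≈ 70.77%.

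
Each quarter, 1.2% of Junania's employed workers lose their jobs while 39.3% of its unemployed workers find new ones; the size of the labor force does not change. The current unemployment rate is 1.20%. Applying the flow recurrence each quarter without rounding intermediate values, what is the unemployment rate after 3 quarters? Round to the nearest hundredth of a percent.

With a fixed labor force, u_{t+1} = u_t + s·(1−u_t) − f·u_t = u_t·(1−s−f) + s.
Here 1−s−f = 0.595 and s = 0.012.
u_1 = 0.012000 × 0.595 + 0.012 = 0.019140.
u_2 = 0.019140 × 0.595 + 0.012 = 0.023388.
u_3 = 0.023388 × 0.595 + 0.012 = 0.025916.

Unemployment rate after three quarters ≈ 2.59%.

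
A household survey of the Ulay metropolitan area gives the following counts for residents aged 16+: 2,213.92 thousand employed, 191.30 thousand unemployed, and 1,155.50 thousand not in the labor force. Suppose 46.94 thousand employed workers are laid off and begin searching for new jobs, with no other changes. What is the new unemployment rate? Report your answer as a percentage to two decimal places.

Initially, labor force = 2,213.92 + 191.30 = 2,405.22 thousand, so u = 191.30/2,405.22 = 7.95%.
After the change, employed falls and unemployed rises by 46.94; labor force unchanged → E = 2,166.98, U = 238.24, labor force = 2,405.22 thousand.
New unemployment rate = 238.24 / 2,405.22 = 9.91%.

New unemployment rate ≈ 9.91%.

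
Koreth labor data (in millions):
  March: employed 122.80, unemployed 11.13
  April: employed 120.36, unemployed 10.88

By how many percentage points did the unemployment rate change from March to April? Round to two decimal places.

March: labor force = 122.80 + 11.13 = 133.93; u = 11.13/133.93 = 8.31%.
April: labor force = 120.36 + 10.88 = 131.24; u = 10.88/131.24 = 8.29%.
Change = 8.29% − 8.31% = −0.02 pp.

The unemployment rate changed by −0.02 percentage points.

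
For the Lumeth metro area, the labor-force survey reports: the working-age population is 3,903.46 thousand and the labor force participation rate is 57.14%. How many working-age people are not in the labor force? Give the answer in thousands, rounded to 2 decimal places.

About 1,673.02 thousand are not in the labor force.

Share not in the labor force = 1 − 0.5714 = 0.4286.
Not in labor force = 0.4286 × 3,903.46 ≈ 1,673.02 thousand.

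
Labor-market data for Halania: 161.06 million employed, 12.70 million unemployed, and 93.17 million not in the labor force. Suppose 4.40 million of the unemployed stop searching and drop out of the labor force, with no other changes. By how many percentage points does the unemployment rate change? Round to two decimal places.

Initially, labor force = 161.06 + 12.70 = 173.76 million, so u = 12.70/173.76 = 7.31%.
After the change, unemployed and labor force both fall by 4.40 → E = 161.06, U = 8.30, labor force = 169.36 million.
New unemployment rate = 8.30 / 169.36 = 4.90%.
Change = 4.90% − 7.31% = −2.41 percentage points.

The unemployment rate changes by −2.41 percentage points.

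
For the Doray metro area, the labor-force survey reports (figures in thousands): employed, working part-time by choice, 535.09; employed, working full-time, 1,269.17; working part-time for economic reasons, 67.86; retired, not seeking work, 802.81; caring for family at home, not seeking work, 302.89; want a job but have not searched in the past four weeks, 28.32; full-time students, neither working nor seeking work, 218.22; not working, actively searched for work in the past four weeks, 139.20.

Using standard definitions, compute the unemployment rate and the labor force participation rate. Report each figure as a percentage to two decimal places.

Employed = 535.09 + 1,269.17 + 67.86 = 1,872.12 thousand (anyone who worked, including part-time for economic reasons, counts as employed).
Unemployed = 139.20 thousand.
Labor force = 1,872.12 + 139.20 = 2,011.32 thousand.
Not in labor force = 802.81 + 302.89 + 28.32 + 218.22 = 1,352.24 thousand (those not working and not actively searching are outside the labor force — including those who want a job but have given up searching).
Civilian working-age population = 2,011.32 + 1,352.24 = 3,363.56 thousand.
Unemployment rate = 139.20 / 2,011.32 = 6.92%.
Labor force participation rate = 2,011.32 / 3,363.56 = 59.80%.

Unemployment rate ≈ 6.92%; labor force participation rate ≈ 59.80%.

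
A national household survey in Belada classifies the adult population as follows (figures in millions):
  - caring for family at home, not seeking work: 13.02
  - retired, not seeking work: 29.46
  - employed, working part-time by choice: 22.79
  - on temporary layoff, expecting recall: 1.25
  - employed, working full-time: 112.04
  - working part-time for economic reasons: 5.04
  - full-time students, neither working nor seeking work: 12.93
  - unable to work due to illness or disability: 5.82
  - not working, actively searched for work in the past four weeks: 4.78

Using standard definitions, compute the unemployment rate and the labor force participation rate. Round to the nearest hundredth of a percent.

Unemployment rate ≈ 4.13%; labor force participation rate ≈ 70.44%.

Employed = 22.79 + 112.04 + 5.04 = 139.87 million (anyone who worked, including part-time for economic reasons, counts as employed).
Unemployed = 1.25 + 4.78 = 6.03 million (jobless and actively searching, or on temporary layoff).
Labor force = 139.87 + 6.03 = 145.90 million.
Not in labor force = 13.02 + 29.46 + 12.93 + 5.82 = 61.23 million (those not working and not actively searching are outside the labor force).
Civilian working-age population = 145.90 + 61.23 = 207.13 million.
Unemployment rate = 6.03 / 145.90 = 4.13%.
Labor force participation rate = 145.90 / 207.13 = 70.44%.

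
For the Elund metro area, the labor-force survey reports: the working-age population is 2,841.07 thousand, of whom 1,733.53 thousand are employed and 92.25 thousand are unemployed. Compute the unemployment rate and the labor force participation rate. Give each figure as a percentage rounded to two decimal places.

Labor force = employed + unemployed = 1,733.53 + 92.25 = 1,825.78 thousand.
Unemployment rate = 92.25 / 1,825.78 = 5.05%.
Labor force participation rate = 1,825.78 / 2,841.07 = 64.26%.

Unemployment rate ≈ 5.05%; labor force participation rate ≈ 64.26%.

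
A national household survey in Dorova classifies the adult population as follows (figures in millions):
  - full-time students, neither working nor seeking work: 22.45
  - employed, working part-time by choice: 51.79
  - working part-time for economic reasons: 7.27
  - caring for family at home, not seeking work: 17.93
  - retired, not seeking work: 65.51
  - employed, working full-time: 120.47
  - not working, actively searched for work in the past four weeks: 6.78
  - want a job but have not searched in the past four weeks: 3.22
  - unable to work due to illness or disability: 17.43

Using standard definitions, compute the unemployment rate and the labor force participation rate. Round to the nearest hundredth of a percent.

Unemployment rate ≈ 3.64%; labor force participation rate ≈ 59.55%.

Employed = 51.79 + 7.27 + 120.47 = 179.53 million (anyone who worked, including part-time for economic reasons, counts as employed).
Unemployed = 6.78 million.
Labor force = 179.53 + 6.78 = 186.31 million.
Not in labor force = 22.45 + 17.93 + 65.51 + 3.22 + 17.43 = 126.54 million (those not working and not actively searching are outside the labor force — including those who want a job but have given up searching).
Civilian working-age population = 186.31 + 126.54 = 312.85 million.
Unemployment rate = 6.78 / 186.31 = 3.64%.
Labor force participation rate = 186.31 / 312.85 = 59.55%.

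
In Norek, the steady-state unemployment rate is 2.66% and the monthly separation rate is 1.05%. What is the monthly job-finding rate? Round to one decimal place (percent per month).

Job-finding rate ≈ 38.4% per month.

From u* = s/(s+f): f = s·(1−u)/u.
f = 1.05 × (1 − 0.0266) / 0.0266 = 1.0221 / 0.0266 ≈ 38.4% per month.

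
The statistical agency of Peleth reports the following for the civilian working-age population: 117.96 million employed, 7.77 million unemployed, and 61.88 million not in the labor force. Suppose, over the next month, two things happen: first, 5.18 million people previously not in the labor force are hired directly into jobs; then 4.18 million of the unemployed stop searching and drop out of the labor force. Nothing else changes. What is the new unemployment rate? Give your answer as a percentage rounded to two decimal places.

Initially, labor force = 117.96 + 7.77 = 125.73 million, so u = 7.77/125.73 = 6.18%.
After the first change, employed and labor force both rise by 5.18; unemployed unchanged → E = 123.14, U = 7.77, labor force = 130.91 million.
After the second change, unemployed and labor force both fall by 4.18 → E = 123.14, U = 3.59, labor force = 126.73 million.
New unemployment rate = 3.59 / 126.73 = 2.83%.

New unemployment rate ≈ 2.83%.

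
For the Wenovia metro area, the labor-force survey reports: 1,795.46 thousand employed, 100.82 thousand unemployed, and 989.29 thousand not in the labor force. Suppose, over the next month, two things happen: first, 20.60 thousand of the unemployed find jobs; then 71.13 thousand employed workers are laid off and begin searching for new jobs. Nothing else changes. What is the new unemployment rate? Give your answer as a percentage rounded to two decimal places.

Initially, labor force = 1,795.46 + 100.82 = 1,896.28 thousand, so u = 100.82/1,896.28 = 5.32%.
After the first change, unemployed falls and employed rises by 20.60; labor force unchanged → E = 1,816.06, U = 80.22, labor force = 1,896.28 thousand.
After the second change, employed falls and unemployed rises by 71.13; labor force unchanged → E = 1,744.93, U = 151.35, labor force = 1,896.28 thousand.
New unemployment rate = 151.35 / 1,896.28 = 7.98%.

New unemployment rate ≈ 7.98%.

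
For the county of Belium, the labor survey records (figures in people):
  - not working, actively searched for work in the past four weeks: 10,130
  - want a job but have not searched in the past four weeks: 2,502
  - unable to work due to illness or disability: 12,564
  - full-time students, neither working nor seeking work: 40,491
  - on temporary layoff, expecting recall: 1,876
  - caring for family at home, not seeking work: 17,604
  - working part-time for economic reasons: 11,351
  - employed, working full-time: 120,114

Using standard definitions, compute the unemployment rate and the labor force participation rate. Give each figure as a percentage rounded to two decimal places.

Unemployment rate ≈ 8.37%; labor force participation rate ≈ 66.23%.

Employed = 11,351 + 120,114 = 131,465 (anyone who worked, including part-time for economic reasons, counts as employed).
Unemployed = 10,130 + 1,876 = 12,006 (jobless and actively searching, or on temporary layoff).
Labor force = 131,465 + 12,006 = 143,471.
Not in labor force = 2,502 + 12,564 + 40,491 + 17,604 = 73,161 (those not working and not actively searching are outside the labor force — including those who want a job but have given up searching).
Civilian working-age population = 143,471 + 73,161 = 216,632.
Unemployment rate = 12,006 / 143,471 = 8.37%.
Labor force participation rate = 143,471 / 216,632 = 66.23%.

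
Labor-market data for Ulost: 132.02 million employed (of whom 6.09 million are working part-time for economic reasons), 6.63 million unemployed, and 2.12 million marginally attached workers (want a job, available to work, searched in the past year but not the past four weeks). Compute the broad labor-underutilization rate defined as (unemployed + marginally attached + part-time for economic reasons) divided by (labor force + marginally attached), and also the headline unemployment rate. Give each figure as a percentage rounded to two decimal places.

Broad underutilization rate ≈ 10.54%; headline unemployment rate ≈ 4.78%.

Labor force = 132.02 + 6.63 = 138.65 million.
Numerator = 6.63 + 2.12 + 6.09 = 14.84 million.
Denominator = 138.65 + 2.12 = 140.77 million.
Broad rate = 14.84 / 140.77 = 10.54%.
Headline unemployment rate = 6.63 / 138.65 = 4.78%.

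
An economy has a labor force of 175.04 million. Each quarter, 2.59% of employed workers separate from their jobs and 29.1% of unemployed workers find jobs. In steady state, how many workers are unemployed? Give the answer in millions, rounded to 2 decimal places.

Steady-state unemployment rate u* = s/(s+f) = 2.59/(2.59+29.1) = 0.081729.
Unemployed = u* × labor force = 0.081729 × 175.04 ≈ 14.31 million.

About 14.31 million are unemployed in steady state.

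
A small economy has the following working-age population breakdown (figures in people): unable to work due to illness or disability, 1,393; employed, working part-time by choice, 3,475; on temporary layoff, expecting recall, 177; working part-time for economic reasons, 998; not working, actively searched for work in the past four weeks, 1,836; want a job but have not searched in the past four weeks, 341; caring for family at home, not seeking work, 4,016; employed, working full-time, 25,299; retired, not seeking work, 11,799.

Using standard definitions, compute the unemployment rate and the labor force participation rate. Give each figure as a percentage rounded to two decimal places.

Employed = 3,475 + 998 + 25,299 = 29,772 (anyone who worked, including part-time for economic reasons, counts as employed).
Unemployed = 177 + 1,836 = 2,013 (jobless and actively searching, or on temporary layoff).
Labor force = 29,772 + 2,013 = 31,785.
Not in labor force = 1,393 + 341 + 4,016 + 11,799 = 17,549 (those not working and not actively searching are outside the labor force — including those who want a job but have given up searching).
Civilian working-age population = 31,785 + 17,549 = 49,334.
Unemployment rate = 2,013 / 31,785 = 6.33%.
Labor force participation rate = 31,785 / 49,334 = 64.43%.

Unemployment rate ≈ 6.33%; labor force participation rate ≈ 64.43%.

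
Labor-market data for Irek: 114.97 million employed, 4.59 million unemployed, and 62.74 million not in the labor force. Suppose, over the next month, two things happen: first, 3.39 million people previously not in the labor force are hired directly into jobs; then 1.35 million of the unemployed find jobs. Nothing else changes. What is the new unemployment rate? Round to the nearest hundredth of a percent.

Initially, labor force = 114.97 + 4.59 = 119.56 million, so u = 4.59/119.56 = 3.84%.
After the first change, employed and labor force both rise by 3.39; unemployed unchanged → E = 118.36, U = 4.59, labor force = 122.95 million.
After the second change, unemployed falls and employed rises by 1.35; labor force unchanged → E = 119.71, U = 3.24, labor force = 122.95 million.
New unemployment rate = 3.24 / 122.95 = 2.64%.

New unemployment rate ≈ 2.64%.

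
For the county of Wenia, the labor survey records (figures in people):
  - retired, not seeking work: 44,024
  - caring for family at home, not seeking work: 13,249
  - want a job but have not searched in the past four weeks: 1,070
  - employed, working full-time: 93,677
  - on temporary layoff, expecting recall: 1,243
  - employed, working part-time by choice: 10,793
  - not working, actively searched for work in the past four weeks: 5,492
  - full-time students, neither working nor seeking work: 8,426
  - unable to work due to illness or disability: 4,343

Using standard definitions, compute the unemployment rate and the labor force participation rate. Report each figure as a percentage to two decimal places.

Unemployment rate ≈ 6.06%; labor force participation rate ≈ 61.00%.

Employed = 93,677 + 10,793 = 104,470.
Unemployed = 1,243 + 5,492 = 6,735 (jobless and actively searching, or on temporary layoff).
Labor force = 104,470 + 6,735 = 111,205.
Not in labor force = 44,024 + 13,249 + 1,070 + 8,426 + 4,343 = 71,112 (those not working and not actively searching are outside the labor force — including those who want a job but have given up searching).
Civilian working-age population = 111,205 + 71,112 = 182,317.
Unemployment rate = 6,735 / 111,205 = 6.06%.
Labor force participation rate = 111,205 / 182,317 = 61.00%.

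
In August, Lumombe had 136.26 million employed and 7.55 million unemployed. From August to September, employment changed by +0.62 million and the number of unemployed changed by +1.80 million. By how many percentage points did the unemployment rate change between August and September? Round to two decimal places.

The unemployment rate changed by +1.14 percentage points.

August: labor force = 136.26 + 7.55 = 143.81; u = 7.55/143.81 = 5.25%.
September: labor force = 136.88 + 9.35 = 146.23; u = 9.35/146.23 = 6.39%.
Change = 6.39% − 5.25% = +1.14 pp.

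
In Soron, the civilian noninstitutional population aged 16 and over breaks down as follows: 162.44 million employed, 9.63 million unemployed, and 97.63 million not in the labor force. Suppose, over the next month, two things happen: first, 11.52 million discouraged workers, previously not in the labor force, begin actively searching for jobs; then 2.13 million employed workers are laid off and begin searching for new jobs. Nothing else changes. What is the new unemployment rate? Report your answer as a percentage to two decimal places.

Initially, labor force = 162.44 + 9.63 = 172.07 million, so u = 9.63/172.07 = 5.60%.
After the first change, unemployed and labor force both rise by 11.52 → E = 162.44, U = 21.15, labor force = 183.59 million.
After the second change, employed falls and unemployed rises by 2.13; labor force unchanged → E = 160.31, U = 23.28, labor force = 183.59 million.
New unemployment rate = 23.28 / 183.59 = 12.68%.

New unemployment rate ≈ 12.68%.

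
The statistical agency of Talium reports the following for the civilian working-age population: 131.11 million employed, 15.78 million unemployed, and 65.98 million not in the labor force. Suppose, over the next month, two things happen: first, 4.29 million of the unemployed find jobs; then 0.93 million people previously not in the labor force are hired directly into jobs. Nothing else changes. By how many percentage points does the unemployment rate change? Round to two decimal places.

Initially, labor force = 131.11 + 15.78 = 146.89 million, so u = 15.78/146.89 = 10.74%.
After the first change, unemployed falls and employed rises by 4.29; labor force unchanged → E = 135.40, U = 11.49, labor force = 146.89 million.
After the second change, employed and labor force both rise by 0.93; unemployed unchanged → E = 136.33, U = 11.49, labor force = 147.82 million.
New unemployment rate = 11.49 / 147.82 = 7.77%.
Change = 7.77% − 10.74% = −2.97 percentage points.

The unemployment rate changes by −2.97 percentage points.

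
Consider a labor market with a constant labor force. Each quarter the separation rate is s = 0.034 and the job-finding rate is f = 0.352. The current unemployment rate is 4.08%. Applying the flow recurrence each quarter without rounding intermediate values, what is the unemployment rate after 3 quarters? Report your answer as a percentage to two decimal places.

Unemployment rate after three quarters ≈ 7.71%.

With a fixed labor force, u_{t+1} = u_t + s·(1−u_t) − f·u_t = u_t·(1−s−f) + s.
Here 1−s−f = 0.614 and s = 0.034.
u_1 = 0.040800 × 0.614 + 0.034 = 0.059051.
u_2 = 0.059051 × 0.614 + 0.034 = 0.070257.
u_3 = 0.070257 × 0.614 + 0.034 = 0.077138.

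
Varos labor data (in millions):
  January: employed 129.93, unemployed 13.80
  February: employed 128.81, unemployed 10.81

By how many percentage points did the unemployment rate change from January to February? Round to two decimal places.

January: labor force = 129.93 + 13.80 = 143.73; u = 13.80/143.73 = 9.60%.
February: labor force = 128.81 + 10.81 = 139.62; u = 10.81/139.62 = 7.74%.
Change = 7.74% − 9.60% = −1.86 pp.

The unemployment rate changed by −1.86 percentage points.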